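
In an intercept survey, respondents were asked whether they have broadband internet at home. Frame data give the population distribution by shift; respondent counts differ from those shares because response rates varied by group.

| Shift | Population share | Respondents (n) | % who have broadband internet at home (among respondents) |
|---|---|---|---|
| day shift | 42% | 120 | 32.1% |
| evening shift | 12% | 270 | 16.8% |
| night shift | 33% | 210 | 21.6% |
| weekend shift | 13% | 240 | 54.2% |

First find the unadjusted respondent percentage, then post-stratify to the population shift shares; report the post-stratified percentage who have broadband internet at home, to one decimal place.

29.7%

Unadjusted (pooled respondent) estimate weights by respondent counts:
  (120/840)×32.1 + (270/840)×16.8 + (210/840)×21.6 + (240/840)×54.2 = 30.8714%
Post-stratifying to population shares instead:
  0.42×32.1 + 0.12×16.8 + 0.33×21.6 + 0.13×54.2 = 29.672%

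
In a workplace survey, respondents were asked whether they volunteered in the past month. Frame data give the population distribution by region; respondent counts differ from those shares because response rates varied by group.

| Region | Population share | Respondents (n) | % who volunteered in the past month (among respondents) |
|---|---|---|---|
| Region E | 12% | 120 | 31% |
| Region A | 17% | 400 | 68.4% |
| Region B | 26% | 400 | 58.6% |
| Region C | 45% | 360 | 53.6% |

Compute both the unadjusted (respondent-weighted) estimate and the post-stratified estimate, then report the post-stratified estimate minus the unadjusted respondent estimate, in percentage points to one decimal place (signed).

Unadjusted (pooled respondent) estimate weights by respondent counts:
  (120/1280)×31 + (400/1280)×68.4 + (400/1280)×58.6 + (360/1280)×53.6 = 57.6688%
Reweighting by population region shares:
  0.12×31 + 0.17×68.4 + 0.26×58.6 + 0.45×53.6 = 54.704%
Difference = 54.704 − 57.6688 = -2.9648 pp.

-3.0 percentage points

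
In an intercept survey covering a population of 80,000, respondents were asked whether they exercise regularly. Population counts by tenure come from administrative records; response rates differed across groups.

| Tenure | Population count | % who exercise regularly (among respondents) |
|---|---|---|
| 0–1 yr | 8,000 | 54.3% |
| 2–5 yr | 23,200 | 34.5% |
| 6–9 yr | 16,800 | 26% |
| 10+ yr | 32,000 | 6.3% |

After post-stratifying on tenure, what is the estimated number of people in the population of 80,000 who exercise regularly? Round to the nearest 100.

Apply each group's respondent rate to its population count:
  0–1 yr: 8,000 × 54.3% = 4344
  2–5 yr: 23,200 × 34.5% = 8004
  6–9 yr: 16,800 × 26% = 4368
  10+ yr: 32,000 × 6.3% = 2016
Estimated total = 18,732 → 18,700.

18,700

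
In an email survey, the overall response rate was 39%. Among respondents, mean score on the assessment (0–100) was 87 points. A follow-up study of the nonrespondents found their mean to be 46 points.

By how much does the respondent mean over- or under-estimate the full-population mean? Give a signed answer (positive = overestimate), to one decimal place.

Nonresponse fraction = 1 − 0.39 = 0.61.
Bias = (nonresponse fraction) × (respondent mean − nonrespondent mean)
     = 0.61 × (87 − 46) = 0.61 × 41 = 25.01.

+25.0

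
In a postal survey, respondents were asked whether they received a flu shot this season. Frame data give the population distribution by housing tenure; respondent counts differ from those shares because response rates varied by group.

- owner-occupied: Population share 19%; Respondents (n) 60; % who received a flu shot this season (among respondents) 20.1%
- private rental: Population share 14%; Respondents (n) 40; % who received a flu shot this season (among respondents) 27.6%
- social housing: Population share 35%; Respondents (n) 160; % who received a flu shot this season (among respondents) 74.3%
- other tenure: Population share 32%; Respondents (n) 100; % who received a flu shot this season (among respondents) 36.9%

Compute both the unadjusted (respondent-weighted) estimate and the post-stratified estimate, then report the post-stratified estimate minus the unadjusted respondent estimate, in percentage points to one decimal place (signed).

Naive respondent-only estimate (weights = respondent counts):
  (60/360)×20.1 + (40/360)×27.6 + (160/360)×74.3 + (100/360)×36.9 = 49.6889%
Post-stratified estimate weights by population shares:
  0.19×20.1 + 0.14×27.6 + 0.35×74.3 + 0.32×36.9 = 45.496%
Difference = 45.496 − 49.6889 = -4.1929 pp.

-4.2 percentage points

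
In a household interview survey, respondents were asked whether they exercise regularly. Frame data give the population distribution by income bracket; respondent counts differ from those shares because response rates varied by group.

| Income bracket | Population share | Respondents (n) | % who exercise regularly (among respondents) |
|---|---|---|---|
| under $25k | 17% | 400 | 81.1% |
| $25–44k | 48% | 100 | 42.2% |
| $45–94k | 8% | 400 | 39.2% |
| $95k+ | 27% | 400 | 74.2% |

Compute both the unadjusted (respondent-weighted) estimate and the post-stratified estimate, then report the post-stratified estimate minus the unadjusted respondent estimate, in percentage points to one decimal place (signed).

-5.9 percentage points

Without adjustment, the pooled respondent share is:
  (400/1300)×81.1 + (100/1300)×42.2 + (400/1300)×39.2 + (400/1300)×74.2 = 63.0923%
Reweighting by population income bracket shares:
  0.17×81.1 + 0.48×42.2 + 0.08×39.2 + 0.27×74.2 = 57.213%
Difference = 57.213 − 63.0923 = -5.8793 pp.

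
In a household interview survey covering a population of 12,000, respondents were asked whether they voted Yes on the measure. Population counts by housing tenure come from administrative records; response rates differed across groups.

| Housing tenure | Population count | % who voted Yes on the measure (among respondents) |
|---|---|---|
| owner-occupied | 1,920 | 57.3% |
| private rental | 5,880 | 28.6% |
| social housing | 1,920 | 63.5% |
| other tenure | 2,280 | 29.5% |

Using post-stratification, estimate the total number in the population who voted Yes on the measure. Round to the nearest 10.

4,670

Each cell contributes its population count × the respondent rate:
  owner-occupied: 1,920 × 57.3% = 1100.16
  private rental: 5,880 × 28.6% = 1681.68
  social housing: 1,920 × 63.5% = 1219.2
  other tenure: 2,280 × 29.5% = 672.6
Estimated total = 4673.64 → 4,670.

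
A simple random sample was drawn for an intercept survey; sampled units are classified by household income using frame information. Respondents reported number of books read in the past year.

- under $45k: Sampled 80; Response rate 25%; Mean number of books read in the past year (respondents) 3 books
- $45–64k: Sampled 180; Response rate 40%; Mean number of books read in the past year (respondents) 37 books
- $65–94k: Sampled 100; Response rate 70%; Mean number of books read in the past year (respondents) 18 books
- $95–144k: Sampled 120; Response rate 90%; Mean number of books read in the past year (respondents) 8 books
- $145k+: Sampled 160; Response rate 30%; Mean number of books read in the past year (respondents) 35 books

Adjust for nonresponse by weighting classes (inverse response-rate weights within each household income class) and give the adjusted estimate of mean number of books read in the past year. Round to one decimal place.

Inverse-response-rate weighting restores each class to its sampled count, so class totals weight by n_sampled:
  under $45k: 80 × 3 = 240
  $45–64k: 180 × 37 = 6660
  $65–94k: 100 × 18 = 1800
  $95–144k: 120 × 8 = 960
  $145k+: 160 × 35 = 5600
Adjusted estimate = 15,260 / 640 = 23.8438 → 23.8.

23.8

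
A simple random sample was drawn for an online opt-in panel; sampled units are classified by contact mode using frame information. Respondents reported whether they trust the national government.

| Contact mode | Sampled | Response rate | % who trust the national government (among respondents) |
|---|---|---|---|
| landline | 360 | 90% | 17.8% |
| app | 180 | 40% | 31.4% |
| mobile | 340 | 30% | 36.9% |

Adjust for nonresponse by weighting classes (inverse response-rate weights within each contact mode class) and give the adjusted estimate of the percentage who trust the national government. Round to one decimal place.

Weighting each respondent by the inverse class response rate inflates each class back to its sampled size, so the class weight is n_sampled:
  landline: 360 × 17.8 = 6408
  app: 180 × 31.4 = 5652
  mobile: 340 × 36.9 = 12,546
Adjusted estimate = 24,606 / 880 = 27.9614 → 28.0%.

28.0%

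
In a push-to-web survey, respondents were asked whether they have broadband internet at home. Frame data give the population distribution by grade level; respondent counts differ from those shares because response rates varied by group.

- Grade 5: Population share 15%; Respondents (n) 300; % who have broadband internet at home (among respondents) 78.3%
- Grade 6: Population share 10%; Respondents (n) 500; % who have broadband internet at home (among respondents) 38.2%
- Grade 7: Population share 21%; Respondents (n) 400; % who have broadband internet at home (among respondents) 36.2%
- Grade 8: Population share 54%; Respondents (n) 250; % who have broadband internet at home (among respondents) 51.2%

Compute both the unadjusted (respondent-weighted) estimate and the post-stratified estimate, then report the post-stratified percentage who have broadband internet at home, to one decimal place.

Naive respondent-only estimate (weights = respondent counts):
  (300/1450)×78.3 + (500/1450)×38.2 + (400/1450)×36.2 + (250/1450)×51.2 = 48.1862%
Post-stratified estimate weights by population shares:
  0.15×78.3 + 0.1×38.2 + 0.21×36.2 + 0.54×51.2 = 50.815%

50.8%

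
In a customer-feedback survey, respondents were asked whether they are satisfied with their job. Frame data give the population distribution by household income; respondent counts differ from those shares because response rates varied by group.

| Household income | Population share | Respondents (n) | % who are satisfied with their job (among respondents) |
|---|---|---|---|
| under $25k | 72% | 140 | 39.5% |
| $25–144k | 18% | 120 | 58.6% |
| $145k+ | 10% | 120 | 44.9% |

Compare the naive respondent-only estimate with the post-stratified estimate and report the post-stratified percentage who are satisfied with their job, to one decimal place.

43.5%

Without adjustment, the pooled respondent share is:
  (140/380)×39.5 + (120/380)×58.6 + (120/380)×44.9 = 47.2368%
Post-stratifying to population shares instead:
  0.72×39.5 + 0.18×58.6 + 0.1×44.9 = 43.478%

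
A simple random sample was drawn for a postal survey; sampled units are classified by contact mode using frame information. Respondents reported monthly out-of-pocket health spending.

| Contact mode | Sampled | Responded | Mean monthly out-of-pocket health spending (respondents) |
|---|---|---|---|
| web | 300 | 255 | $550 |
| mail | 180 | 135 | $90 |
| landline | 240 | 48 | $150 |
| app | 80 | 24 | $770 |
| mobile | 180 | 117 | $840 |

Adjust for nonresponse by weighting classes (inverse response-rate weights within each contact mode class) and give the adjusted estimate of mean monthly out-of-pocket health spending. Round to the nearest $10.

Response rates by class: web 255/300 = 85%, mail 135/180 = 75%, landline 48/240 = 20%, app 24/80 = 30%, mobile 117/180 = 65%.
Weighting each respondent by the inverse class response rate inflates each class back to its sampled size, so the class weight is n_sampled:
  web: 300 × 550 = 165,000
  mail: 180 × 90 = 16,200
  landline: 240 × 150 = 36,000
  app: 80 × 770 = 61,600
  mobile: 180 × 840 = 151,200
Adjusted estimate = 430,000 / 980 = 438.776 → $440.

$440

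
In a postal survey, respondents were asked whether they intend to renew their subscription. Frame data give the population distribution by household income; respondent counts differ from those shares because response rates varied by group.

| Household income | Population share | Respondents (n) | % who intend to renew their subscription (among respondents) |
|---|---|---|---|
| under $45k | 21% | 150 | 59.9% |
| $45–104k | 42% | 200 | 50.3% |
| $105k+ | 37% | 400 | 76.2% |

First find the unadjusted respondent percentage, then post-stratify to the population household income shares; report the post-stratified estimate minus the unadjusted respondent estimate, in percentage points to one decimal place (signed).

-4.1 percentage points

Without adjustment, the pooled respondent share is:
  (150/750)×59.9 + (200/750)×50.3 + (400/750)×76.2 = 66.0333%
Reweighting by population household income shares:
  0.21×59.9 + 0.42×50.3 + 0.37×76.2 = 61.899%
Difference = 61.899 − 66.0333 = -4.1343 pp.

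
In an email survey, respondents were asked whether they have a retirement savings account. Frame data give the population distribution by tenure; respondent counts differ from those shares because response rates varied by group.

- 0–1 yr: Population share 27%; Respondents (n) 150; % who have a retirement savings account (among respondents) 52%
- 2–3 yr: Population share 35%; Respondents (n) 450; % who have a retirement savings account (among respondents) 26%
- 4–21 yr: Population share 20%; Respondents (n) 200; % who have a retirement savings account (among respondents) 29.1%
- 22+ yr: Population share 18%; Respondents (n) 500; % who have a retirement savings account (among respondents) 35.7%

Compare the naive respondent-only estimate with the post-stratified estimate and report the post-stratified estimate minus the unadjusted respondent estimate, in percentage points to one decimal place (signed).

Unadjusted (pooled respondent) estimate weights by respondent counts:
  (150/1300)×52 + (450/1300)×26 + (200/1300)×29.1 + (500/1300)×35.7 = 33.2077%
Reweighting by population tenure shares:
  0.27×52 + 0.35×26 + 0.2×29.1 + 0.18×35.7 = 35.386%
Difference = 35.386 − 33.2077 = 2.1783 pp.

+2.2 percentage points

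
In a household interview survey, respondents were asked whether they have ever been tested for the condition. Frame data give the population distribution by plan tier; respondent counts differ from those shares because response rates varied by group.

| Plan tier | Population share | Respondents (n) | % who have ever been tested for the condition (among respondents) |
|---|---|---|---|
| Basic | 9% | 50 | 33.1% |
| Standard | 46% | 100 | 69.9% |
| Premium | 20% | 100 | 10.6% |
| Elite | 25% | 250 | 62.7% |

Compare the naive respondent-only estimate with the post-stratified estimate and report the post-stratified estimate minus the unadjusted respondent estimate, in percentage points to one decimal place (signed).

Naive respondent-only estimate (weights = respondent counts):
  (50/500)×33.1 + (100/500)×69.9 + (100/500)×10.6 + (250/500)×62.7 = 50.76%
Reweighting by population plan tier shares:
  0.09×33.1 + 0.46×69.9 + 0.2×10.6 + 0.25×62.7 = 52.928%
Difference = 52.928 − 50.76 = 2.168 pp.

+2.2 percentage points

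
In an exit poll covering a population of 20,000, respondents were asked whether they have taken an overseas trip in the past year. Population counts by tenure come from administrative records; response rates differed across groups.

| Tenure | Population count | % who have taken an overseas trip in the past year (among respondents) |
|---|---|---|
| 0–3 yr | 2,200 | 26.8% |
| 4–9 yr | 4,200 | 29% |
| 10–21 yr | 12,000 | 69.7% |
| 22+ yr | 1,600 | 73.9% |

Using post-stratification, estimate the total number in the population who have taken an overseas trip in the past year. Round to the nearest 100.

11,400

Estimated count per cell = population count × respondent percentage:
  0–3 yr: 2,200 × 26.8% = 589.6
  4–9 yr: 4,200 × 29% = 1218
  10–21 yr: 12,000 × 69.7% = 8364
  22+ yr: 1,600 × 73.9% = 1182.4
Estimated total = 11,354 → 11,400.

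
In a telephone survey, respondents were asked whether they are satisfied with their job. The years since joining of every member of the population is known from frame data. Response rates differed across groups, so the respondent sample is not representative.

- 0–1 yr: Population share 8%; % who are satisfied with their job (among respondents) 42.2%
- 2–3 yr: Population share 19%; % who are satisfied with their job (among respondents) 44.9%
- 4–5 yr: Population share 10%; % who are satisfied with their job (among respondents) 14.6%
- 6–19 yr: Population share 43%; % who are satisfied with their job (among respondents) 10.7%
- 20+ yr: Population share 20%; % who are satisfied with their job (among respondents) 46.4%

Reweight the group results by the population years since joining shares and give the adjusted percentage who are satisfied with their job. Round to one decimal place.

27.2%

Reweight to the known years since joining distribution:
  0–1 yr: 0.08 × 42.2 = 3.376
  2–3 yr: 0.19 × 44.9 = 8.531
  4–5 yr: 0.1 × 14.6 = 1.46
  6–19 yr: 0.43 × 10.7 = 4.601
  20+ yr: 0.2 × 46.4 = 9.28
Post-stratified estimate = 27.248 → 27.2%.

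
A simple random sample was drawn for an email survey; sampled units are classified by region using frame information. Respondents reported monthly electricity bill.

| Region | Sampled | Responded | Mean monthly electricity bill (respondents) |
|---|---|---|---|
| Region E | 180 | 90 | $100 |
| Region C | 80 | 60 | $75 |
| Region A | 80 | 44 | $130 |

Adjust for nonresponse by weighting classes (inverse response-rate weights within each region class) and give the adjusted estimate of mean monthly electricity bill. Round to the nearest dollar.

$101

Response rates by class: Region E 90/180 = 50%, Region C 60/80 = 75%, Region A 44/80 = 55%.
Weighting each respondent by the inverse class response rate inflates each class back to its sampled size, so the class weight is n_sampled:
  Region E: 180 × 100 = 18,000
  Region C: 80 × 75 = 6000
  Region A: 80 × 130 = 10,400
Adjusted estimate = 34,400 / 340 = 101.176 → $101.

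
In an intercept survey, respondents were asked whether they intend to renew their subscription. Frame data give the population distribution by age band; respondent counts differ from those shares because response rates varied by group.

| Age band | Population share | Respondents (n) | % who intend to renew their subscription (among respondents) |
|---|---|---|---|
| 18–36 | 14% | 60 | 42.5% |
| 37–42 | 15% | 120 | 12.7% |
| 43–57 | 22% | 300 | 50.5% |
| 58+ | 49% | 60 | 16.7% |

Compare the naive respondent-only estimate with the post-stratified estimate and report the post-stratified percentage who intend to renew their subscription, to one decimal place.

Without adjustment, the pooled respondent share is:
  (60/540)×42.5 + (120/540)×12.7 + (300/540)×50.5 + (60/540)×16.7 = 37.4556%
Post-stratifying to population shares instead:
  0.14×42.5 + 0.15×12.7 + 0.22×50.5 + 0.49×16.7 = 27.148%

27.1%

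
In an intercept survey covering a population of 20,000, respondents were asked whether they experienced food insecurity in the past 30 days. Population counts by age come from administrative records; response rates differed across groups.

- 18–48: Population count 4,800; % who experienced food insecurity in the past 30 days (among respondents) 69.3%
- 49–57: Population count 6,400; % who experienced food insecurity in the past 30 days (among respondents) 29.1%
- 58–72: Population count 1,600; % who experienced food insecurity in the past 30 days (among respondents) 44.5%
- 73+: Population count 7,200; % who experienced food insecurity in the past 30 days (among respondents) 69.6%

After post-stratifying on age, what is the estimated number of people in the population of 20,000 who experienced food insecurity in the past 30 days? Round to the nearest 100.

10,900

Each cell contributes its population count × the respondent rate:
  18–48: 4,800 × 69.3% = 3326.4
  49–57: 6,400 × 29.1% = 1862.4
  58–72: 1,600 × 44.5% = 712
  73+: 7,200 × 69.6% = 5011.2
Estimated total = 10,912 → 10,900.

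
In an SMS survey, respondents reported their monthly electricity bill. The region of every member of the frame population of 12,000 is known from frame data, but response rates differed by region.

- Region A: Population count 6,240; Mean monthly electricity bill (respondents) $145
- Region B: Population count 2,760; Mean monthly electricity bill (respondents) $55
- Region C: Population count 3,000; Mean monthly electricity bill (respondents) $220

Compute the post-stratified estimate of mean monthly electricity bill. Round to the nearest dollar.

$143

Post-stratification weights by population share, not respondent share:
  Region A: (6,240/12,000) × 145 = 75.4
  Region B: (2,760/12,000) × 55 = 12.65
  Region C: (3,000/12,000) × 220 = 55
Post-stratified estimate = 143.05 → $143.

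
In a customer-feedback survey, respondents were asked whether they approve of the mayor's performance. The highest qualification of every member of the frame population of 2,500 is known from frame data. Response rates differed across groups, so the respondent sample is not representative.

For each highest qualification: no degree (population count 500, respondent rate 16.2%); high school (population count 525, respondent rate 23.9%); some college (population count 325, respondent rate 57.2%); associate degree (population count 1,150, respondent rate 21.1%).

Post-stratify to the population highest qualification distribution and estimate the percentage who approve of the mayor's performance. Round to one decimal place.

Each cell contributes population-share × respondent value:
  no degree: (500/2,500) × 16.2 = 3.24
  high school: (525/2,500) × 23.9 = 5.019
  some college: (325/2,500) × 57.2 = 7.436
  associate degree: (1,150/2,500) × 21.1 = 9.706
Post-stratified estimate = 25.401 → 25.4%.

25.4%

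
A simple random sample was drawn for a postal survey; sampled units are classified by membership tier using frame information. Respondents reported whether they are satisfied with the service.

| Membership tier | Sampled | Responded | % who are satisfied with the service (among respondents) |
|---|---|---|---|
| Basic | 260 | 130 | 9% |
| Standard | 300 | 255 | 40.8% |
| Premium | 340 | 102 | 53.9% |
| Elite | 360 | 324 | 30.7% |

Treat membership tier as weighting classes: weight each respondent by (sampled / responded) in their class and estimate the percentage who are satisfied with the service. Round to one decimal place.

34.9%

Class response rates: Basic 130/260 = 50%, Standard 255/300 = 85%, Premium 102/340 = 30%, Elite 324/360 = 90%.
With weight = n_sampled/n_responded per class, the weighted class total is n_sampled:
  Basic: 260 × 9 = 2340
  Standard: 300 × 40.8 = 12,240
  Premium: 340 × 53.9 = 18,326
  Elite: 360 × 30.7 = 11,052
Adjusted estimate = 43,958 / 1,260 = 34.8873 → 34.9%.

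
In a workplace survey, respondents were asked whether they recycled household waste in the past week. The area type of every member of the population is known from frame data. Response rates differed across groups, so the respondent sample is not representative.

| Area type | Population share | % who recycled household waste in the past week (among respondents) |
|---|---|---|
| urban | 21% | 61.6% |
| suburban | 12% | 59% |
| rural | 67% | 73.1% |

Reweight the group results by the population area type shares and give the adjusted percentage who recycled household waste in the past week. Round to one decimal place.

Weight each group's respondent value by its population share:
  urban: 0.21 × 61.6 = 12.936
  suburban: 0.12 × 59 = 7.08
  rural: 0.67 × 73.1 = 48.977
Post-stratified estimate = 68.993 → 69.0%.

69.0%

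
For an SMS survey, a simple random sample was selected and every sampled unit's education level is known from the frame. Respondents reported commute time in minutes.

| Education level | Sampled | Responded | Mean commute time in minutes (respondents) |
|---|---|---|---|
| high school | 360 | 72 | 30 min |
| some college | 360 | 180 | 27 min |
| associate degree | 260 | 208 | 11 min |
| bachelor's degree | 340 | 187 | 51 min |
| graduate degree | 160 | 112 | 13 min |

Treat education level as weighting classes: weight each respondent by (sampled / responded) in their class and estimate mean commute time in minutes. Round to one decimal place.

Response rates by class: high school 72/360 = 20%, some college 180/360 = 50%, associate degree 208/260 = 80%, bachelor's degree 187/340 = 55%, graduate degree 112/160 = 70%.
With weight = n_sampled/n_responded per class, the weighted class total is n_sampled:
  high school: 360 × 30 = 10,800
  some college: 360 × 27 = 9720
  associate degree: 260 × 11 = 2860
  bachelor's degree: 340 × 51 = 17,340
  graduate degree: 160 × 13 = 2080
Adjusted estimate = 42,800 / 1,480 = 28.9189 → 28.9.

28.9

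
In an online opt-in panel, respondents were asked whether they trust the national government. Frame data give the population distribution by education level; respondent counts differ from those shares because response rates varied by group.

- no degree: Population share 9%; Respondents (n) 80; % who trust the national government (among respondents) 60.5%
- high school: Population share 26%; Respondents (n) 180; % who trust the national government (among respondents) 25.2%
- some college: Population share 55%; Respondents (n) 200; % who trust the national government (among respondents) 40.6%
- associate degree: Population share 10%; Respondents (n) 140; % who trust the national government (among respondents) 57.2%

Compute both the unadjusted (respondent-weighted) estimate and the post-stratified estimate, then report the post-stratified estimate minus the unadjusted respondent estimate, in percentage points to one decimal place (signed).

-2.5 percentage points

Without adjustment, the pooled respondent share is:
  (80/600)×60.5 + (180/600)×25.2 + (200/600)×40.6 + (140/600)×57.2 = 42.5067%
Post-stratified estimate weights by population shares:
  0.09×60.5 + 0.26×25.2 + 0.55×40.6 + 0.1×57.2 = 40.047%
Difference = 40.047 − 42.5067 = -2.4597 pp.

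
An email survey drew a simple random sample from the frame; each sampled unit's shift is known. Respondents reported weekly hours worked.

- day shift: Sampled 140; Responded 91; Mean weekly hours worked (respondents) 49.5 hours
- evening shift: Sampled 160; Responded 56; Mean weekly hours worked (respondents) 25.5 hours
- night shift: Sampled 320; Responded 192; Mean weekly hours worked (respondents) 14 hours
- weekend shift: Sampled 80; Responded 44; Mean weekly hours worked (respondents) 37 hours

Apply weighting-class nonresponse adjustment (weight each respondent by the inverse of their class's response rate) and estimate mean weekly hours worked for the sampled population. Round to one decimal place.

26.4

Class response rates: day shift 91/140 = 65%, evening shift 56/160 = 35%, night shift 192/320 = 60%, weekend shift 44/80 = 55%.
With weight = n_sampled/n_responded per class, the weighted class total is n_sampled:
  day shift: 140 × 49.5 = 6930
  evening shift: 160 × 25.5 = 4080
  night shift: 320 × 14 = 4480
  weekend shift: 80 × 37 = 2960
Adjusted estimate = 18,450 / 700 = 26.3571 → 26.4.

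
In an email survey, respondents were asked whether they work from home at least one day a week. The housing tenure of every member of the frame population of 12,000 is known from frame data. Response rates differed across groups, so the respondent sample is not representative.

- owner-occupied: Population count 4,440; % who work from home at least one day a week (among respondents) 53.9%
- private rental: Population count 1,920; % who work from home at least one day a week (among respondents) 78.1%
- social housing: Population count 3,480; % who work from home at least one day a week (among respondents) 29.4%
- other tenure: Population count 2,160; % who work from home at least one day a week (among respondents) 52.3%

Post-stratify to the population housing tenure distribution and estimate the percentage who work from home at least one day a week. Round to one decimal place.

50.4%

Weight each group's respondent value by its population share:
  owner-occupied: (4,440/12,000) × 53.9 = 19.943
  private rental: (1,920/12,000) × 78.1 = 12.496
  social housing: (3,480/12,000) × 29.4 = 8.526
  other tenure: (2,160/12,000) × 52.3 = 9.414
Post-stratified estimate = 50.379 → 50.4%.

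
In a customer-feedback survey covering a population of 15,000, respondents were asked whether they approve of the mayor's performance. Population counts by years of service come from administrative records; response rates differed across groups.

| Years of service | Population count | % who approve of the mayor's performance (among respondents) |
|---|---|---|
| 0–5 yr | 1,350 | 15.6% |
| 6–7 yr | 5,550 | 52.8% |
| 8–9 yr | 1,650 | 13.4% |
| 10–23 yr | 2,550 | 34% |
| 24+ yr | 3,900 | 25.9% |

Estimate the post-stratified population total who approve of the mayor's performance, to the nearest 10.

Apply each group's respondent rate to its population count:
  0–5 yr: 1,350 × 15.6% = 210.6
  6–7 yr: 5,550 × 52.8% = 2930.4
  8–9 yr: 1,650 × 13.4% = 221.1
  10–23 yr: 2,550 × 34% = 867
  24+ yr: 3,900 × 25.9% = 1010.1
Estimated total = 5239.2 → 5,240.

5,240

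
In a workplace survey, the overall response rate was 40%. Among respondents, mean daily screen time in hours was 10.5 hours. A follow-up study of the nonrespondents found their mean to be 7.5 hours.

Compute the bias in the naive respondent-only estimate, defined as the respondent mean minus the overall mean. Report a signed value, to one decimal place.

Nonresponse fraction = 1 − 0.4 = 0.6.
Bias = (nonresponse fraction) × (respondent mean − nonrespondent mean)
     = 0.6 × (10.5 − 7.5) = 0.6 × 3 = 1.8.

+1.8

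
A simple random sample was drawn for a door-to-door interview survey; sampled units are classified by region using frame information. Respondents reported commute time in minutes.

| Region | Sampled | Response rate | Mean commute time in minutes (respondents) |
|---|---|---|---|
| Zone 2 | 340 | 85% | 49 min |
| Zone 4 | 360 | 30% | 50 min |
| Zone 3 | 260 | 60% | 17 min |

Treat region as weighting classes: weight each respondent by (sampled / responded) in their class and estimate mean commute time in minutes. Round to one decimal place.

With weight = n_sampled/n_responded per class, the weighted class total is n_sampled:
  Zone 2: 340 × 49 = 16,660
  Zone 4: 360 × 50 = 18,000
  Zone 3: 260 × 17 = 4420
Adjusted estimate = 39,080 / 960 = 40.7083 → 40.7.

40.7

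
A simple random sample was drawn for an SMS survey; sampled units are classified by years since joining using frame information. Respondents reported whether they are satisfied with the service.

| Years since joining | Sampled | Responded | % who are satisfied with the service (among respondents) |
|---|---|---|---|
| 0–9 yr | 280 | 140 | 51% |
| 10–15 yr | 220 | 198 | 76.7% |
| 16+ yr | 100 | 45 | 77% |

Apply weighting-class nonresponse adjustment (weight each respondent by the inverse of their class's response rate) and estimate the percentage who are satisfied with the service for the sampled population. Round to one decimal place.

Response rates by class: 0–9 yr 140/280 = 50%, 10–15 yr 198/220 = 90%, 16+ yr 45/100 = 45%.
Each respondent's weight = sampled/responded in their class; summing within a class gives n_sampled, so:
  0–9 yr: 280 × 51 = 14,280
  10–15 yr: 220 × 76.7 = 16,874
  16+ yr: 100 × 77 = 7700
Adjusted estimate = 38,854 / 600 = 64.7567 → 64.8%.

64.8%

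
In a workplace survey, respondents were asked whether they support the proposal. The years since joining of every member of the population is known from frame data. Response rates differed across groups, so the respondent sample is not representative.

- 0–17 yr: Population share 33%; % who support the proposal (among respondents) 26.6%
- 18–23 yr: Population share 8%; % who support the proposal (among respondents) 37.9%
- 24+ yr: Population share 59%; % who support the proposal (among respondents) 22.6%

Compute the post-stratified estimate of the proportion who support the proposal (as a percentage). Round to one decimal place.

25.1%

Post-stratification weights by population share, not respondent share:
  0–17 yr: 0.33 × 26.6 = 8.778
  18–23 yr: 0.08 × 37.9 = 3.032
  24+ yr: 0.59 × 22.6 = 13.334
Post-stratified estimate = 25.144 → 25.1%.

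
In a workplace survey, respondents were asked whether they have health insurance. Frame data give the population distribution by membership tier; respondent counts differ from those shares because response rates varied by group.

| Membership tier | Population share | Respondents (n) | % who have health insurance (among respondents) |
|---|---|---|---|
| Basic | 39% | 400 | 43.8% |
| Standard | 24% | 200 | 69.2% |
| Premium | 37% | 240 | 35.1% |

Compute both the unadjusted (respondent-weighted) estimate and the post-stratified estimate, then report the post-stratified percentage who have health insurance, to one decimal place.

46.7%

Naive respondent-only estimate (weights = respondent counts):
  (400/840)×43.8 + (200/840)×69.2 + (240/840)×35.1 = 47.3619%
Reweighting by population membership tier shares:
  0.39×43.8 + 0.24×69.2 + 0.37×35.1 = 46.677%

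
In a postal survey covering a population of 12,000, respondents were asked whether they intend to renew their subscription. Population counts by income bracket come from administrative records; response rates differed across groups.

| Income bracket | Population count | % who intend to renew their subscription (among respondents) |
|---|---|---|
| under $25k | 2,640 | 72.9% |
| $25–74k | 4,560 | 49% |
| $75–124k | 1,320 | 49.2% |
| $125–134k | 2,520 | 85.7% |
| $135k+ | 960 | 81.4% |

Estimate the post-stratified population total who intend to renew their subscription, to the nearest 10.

Estimated count per cell = population count × respondent percentage:
  under $25k: 2,640 × 72.9% = 1924.56
  $25–74k: 4,560 × 49% = 2234.4
  $75–124k: 1,320 × 49.2% = 649.44
  $125–134k: 2,520 × 85.7% = 2159.64
  $135k+: 960 × 81.4% = 781.44
Estimated total = 7749.48 → 7,750.

7,750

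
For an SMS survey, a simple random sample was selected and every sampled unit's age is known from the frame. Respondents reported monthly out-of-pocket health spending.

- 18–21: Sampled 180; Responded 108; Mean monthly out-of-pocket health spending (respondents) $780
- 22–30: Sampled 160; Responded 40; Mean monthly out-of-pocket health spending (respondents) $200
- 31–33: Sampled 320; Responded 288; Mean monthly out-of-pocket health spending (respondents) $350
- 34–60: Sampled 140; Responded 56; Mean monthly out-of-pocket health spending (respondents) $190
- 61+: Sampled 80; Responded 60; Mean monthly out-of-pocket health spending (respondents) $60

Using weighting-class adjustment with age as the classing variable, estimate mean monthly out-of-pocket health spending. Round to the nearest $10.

Class response rates: 18–21 108/180 = 60%, 22–30 40/160 = 25%, 31–33 288/320 = 90%, 34–60 56/140 = 40%, 61+ 60/80 = 75%.
Inverse-response-rate weighting restores each class to its sampled count, so class totals weight by n_sampled:
  18–21: 180 × 780 = 140,400
  22–30: 160 × 200 = 32,000
  31–33: 320 × 350 = 112,000
  34–60: 140 × 190 = 26,600
  61+: 80 × 60 = 4800
Adjusted estimate = 315,800 / 880 = 358.864 → $360.

$360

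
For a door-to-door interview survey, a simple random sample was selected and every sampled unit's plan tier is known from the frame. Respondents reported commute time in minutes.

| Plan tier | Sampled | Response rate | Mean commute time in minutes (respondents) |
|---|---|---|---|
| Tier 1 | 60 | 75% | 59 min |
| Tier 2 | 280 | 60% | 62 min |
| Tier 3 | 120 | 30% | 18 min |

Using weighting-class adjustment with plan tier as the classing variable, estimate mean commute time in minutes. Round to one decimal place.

Inverse-response-rate weighting restores each class to its sampled count, so class totals weight by n_sampled:
  Tier 1: 60 × 59 = 3540
  Tier 2: 280 × 62 = 17,360
  Tier 3: 120 × 18 = 2160
Adjusted estimate = 23,060 / 460 = 50.1304 → 50.1.

50.1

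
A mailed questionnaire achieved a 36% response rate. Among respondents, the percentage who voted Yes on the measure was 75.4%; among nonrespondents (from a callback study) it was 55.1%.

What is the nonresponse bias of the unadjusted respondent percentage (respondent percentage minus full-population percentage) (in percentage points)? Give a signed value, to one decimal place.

+13.0 percentage points

Nonresponse fraction = 1 − 0.36 = 0.64.
Bias = (nonresponse fraction) × (respondent percentage − nonrespondent percentage)
     = 0.64 × (75.4 − 55.1) = 0.64 × 20.3 = 12.992.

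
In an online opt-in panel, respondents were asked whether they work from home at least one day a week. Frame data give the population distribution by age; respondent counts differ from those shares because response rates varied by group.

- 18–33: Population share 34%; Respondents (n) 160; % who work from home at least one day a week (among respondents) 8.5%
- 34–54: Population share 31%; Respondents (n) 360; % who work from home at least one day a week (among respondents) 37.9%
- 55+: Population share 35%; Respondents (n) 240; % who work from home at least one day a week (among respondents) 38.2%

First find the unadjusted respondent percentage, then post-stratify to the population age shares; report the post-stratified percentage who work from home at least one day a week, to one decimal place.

Unadjusted (pooled respondent) estimate weights by respondent counts:
  (160/760)×8.5 + (360/760)×37.9 + (240/760)×38.2 = 31.8053%
Post-stratifying to population shares instead:
  0.34×8.5 + 0.31×37.9 + 0.35×38.2 = 28.009%

28.0%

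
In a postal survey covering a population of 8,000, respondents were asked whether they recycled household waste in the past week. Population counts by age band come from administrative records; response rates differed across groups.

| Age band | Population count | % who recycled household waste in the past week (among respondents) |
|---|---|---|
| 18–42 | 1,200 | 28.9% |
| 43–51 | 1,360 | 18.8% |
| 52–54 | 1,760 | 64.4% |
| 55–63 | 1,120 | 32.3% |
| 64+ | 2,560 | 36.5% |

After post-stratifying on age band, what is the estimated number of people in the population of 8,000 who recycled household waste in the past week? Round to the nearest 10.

Each cell contributes its population count × the respondent rate:
  18–42: 1,200 × 28.9% = 346.8
  43–51: 1,360 × 18.8% = 255.68
  52–54: 1,760 × 64.4% = 1133.44
  55–63: 1,120 × 32.3% = 361.76
  64+: 2,560 × 36.5% = 934.4
Estimated total = 3032.08 → 3,030.

3,030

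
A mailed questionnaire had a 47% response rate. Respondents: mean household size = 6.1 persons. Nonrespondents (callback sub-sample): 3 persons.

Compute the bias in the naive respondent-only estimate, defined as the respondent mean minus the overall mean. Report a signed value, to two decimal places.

+1.64

Nonresponse fraction = 1 − 0.47 = 0.53.
Bias = (nonresponse fraction) × (respondent mean − nonrespondent mean)
     = 0.53 × (6.1 − 3) = 0.53 × 3.1 = 1.643.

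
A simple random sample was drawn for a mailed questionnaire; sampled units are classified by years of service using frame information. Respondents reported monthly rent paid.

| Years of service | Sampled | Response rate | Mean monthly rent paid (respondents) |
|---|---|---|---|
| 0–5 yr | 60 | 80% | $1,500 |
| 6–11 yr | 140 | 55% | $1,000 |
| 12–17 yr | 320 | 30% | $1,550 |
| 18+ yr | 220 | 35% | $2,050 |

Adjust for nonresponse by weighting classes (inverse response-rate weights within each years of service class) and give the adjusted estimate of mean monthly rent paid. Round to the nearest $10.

$1,590

With weight = n_sampled/n_responded per class, the weighted class total is n_sampled:
  0–5 yr: 60 × 1500 = 90,000
  6–11 yr: 140 × 1000 = 140,000
  12–17 yr: 320 × 1550 = 496,000
  18+ yr: 220 × 2050 = 451,000
Adjusted estimate = 1,177,000 / 740 = 1590.54 → $1,590.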